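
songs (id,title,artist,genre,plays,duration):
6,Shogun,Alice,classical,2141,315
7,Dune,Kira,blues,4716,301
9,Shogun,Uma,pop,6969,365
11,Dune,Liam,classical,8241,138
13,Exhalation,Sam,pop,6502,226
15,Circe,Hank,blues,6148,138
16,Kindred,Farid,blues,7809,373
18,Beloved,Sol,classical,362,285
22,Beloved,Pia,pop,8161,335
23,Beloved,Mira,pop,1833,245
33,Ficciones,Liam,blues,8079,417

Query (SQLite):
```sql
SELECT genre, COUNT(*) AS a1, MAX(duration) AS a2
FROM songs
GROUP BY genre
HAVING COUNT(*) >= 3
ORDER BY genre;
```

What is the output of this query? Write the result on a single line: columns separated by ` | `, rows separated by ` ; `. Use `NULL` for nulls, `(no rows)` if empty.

Group songs by genre.
Per group compute: COUNT(*), MAX(duration).
HAVING: drop groups with fewer than 3 rows.
  blues: ids {7, 15, 16, 33} → COUNT(*)=4, MAX(duration)=417
  classical: ids {6, 11, 18} → COUNT(*)=3, MAX(duration)=315
  pop: ids {9, 13, 22, 23} → COUNT(*)=4, MAX(duration)=365

blues | 4 | 417 ; classical | 3 | 315 ; pop | 4 | 365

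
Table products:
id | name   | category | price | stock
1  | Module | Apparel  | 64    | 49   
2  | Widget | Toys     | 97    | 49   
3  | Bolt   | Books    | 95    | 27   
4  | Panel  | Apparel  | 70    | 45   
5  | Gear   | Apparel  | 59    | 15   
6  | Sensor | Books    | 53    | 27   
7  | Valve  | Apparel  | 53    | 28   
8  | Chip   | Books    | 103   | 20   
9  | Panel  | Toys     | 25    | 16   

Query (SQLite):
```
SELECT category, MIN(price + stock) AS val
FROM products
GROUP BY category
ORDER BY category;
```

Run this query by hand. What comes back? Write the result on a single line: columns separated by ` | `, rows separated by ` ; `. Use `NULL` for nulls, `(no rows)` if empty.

For each row compute price + stock.
Group by category; take MIN of the expression per group.
  Apparel: ids {1, 4, 5, 7} → MIN(price + stock)=74
  Books: ids {3, 6, 8} → MIN(price + stock)=80
  Toys: ids {2, 9} → MIN(price + stock)=41

Apparel | 74 ; Books | 80 ; Toys | 41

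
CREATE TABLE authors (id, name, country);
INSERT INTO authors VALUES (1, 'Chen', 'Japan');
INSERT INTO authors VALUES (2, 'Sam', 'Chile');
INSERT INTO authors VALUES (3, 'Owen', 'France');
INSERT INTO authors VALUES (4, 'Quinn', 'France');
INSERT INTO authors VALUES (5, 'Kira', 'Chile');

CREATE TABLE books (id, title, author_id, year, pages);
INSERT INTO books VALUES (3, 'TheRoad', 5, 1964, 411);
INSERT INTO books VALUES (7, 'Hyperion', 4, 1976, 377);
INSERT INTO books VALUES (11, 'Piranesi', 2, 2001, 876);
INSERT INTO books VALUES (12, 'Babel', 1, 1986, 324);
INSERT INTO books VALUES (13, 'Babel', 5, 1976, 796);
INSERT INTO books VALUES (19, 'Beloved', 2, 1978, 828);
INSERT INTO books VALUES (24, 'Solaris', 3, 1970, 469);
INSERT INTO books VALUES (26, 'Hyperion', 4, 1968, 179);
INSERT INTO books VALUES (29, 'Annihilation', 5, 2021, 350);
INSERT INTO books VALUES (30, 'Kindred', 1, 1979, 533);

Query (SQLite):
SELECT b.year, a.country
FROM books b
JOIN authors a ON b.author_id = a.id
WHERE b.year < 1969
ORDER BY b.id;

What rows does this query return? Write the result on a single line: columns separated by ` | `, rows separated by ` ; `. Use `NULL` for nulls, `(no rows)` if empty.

1964 | Chile ; 1968 | France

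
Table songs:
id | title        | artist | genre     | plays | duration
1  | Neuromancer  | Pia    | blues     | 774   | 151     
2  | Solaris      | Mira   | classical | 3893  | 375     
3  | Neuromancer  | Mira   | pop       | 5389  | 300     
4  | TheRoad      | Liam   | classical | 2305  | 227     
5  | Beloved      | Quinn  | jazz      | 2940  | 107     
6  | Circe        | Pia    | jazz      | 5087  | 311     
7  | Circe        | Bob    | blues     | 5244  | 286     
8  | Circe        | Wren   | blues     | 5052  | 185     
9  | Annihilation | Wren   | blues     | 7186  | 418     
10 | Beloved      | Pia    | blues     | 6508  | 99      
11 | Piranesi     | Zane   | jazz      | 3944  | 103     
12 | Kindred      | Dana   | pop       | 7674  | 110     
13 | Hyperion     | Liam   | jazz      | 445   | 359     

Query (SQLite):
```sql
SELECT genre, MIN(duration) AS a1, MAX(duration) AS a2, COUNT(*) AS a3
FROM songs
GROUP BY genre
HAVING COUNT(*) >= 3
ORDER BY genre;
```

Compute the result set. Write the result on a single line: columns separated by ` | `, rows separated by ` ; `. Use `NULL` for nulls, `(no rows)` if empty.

blues | 99 | 418 | 5 ; jazz | 103 | 359 | 4

Group songs by genre.
Per group compute: MIN(duration), MAX(duration), COUNT(*).
HAVING: drop groups with fewer than 3 rows.
  blues: ids {1, 7, 8, 9, 10} → MIN(duration)=99, MAX(duration)=418, COUNT(*)=5
  classical: ids {2, 4} → MIN(duration)=227, MAX(duration)=375, COUNT(*)=2
  jazz: ids {5, 6, 11, 13} → MIN(duration)=103, MAX(duration)=359, COUNT(*)=4
  pop: ids {3, 12} → MIN(duration)=110, MAX(duration)=300, COUNT(*)=2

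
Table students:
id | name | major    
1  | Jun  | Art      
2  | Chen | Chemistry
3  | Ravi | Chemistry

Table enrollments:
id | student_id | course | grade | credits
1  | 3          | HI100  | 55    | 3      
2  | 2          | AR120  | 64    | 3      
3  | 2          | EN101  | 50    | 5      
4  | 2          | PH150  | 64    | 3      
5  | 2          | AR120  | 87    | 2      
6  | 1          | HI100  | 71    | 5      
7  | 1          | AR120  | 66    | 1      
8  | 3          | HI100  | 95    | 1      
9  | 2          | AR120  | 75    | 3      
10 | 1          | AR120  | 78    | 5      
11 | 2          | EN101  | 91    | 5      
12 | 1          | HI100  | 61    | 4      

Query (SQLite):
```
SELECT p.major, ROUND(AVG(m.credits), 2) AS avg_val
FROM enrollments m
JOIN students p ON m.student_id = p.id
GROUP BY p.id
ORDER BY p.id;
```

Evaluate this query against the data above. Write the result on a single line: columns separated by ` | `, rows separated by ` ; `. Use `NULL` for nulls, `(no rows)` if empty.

Art | 3.75 ; Chemistry | 3.5 ; Chemistry | 2

Join each enrollments row to its students via student_id.
Group joined rows by students.id; compute ROUND(AVG(m.credits), 2) per group.
  1: ids {6, 7, 10, 12} → ROUND(AVG(m.credits), 2)=3.75
  2: ids {2, 3, 4, 5, 9, 11} → ROUND(AVG(m.credits), 2)=3.5
  3: ids {1, 8} → ROUND(AVG(m.credits), 2)=2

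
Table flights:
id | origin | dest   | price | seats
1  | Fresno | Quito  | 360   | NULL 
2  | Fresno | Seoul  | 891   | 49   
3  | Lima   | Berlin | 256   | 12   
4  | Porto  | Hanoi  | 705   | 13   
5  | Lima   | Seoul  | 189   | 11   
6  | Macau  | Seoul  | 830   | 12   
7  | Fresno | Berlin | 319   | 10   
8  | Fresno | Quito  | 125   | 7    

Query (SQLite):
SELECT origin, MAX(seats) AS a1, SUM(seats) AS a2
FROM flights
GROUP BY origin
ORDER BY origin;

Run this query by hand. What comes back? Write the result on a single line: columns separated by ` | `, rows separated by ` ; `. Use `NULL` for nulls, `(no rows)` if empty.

Fresno | 49 | 66 ; Lima | 12 | 23 ; Macau | 12 | 12 ; Porto | 13 | 13

Group flights by origin.
Per group compute: MAX(seats), SUM(seats).
  Fresno: ids {1, 2, 7, 8} → MAX(seats)=49, SUM(seats)=66
  Lima: ids {3, 5} → MAX(seats)=12, SUM(seats)=23
  Macau: ids {6} → MAX(seats)=12, SUM(seats)=12
  Porto: ids {4} → MAX(seats)=13, SUM(seats)=13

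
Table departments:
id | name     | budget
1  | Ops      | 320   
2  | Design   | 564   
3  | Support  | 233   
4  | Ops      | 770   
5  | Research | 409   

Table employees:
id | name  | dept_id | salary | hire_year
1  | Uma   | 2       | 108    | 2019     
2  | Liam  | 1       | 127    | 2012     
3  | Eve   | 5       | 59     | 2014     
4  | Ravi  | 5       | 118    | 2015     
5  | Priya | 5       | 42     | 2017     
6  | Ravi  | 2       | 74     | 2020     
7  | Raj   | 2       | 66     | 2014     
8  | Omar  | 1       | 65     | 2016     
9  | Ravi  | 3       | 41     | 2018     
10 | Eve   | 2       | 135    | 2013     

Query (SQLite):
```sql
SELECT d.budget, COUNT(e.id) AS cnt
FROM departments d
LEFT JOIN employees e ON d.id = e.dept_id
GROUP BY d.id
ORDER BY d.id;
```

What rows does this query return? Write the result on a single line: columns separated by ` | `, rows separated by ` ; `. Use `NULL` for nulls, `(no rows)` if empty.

LEFT JOIN keeps every departments row; unmatched ones get NULL for employees columns.
Group by departments.id and compute COUNT(e.id). COUNT(col) of an all-NULL group is 0.
  1: ids {2, 8} → COUNT(e.id)=2
  2: ids {1, 6, 7, 10} → COUNT(e.id)=4
  3: ids {9} → COUNT(e.id)=1
  4: ids {—} → COUNT(e.id)=0
  5: ids {3, 4, 5} → COUNT(e.id)=3

320 | 2 ; 564 | 4 ; 233 | 1 ; 770 | 0 ; 409 | 3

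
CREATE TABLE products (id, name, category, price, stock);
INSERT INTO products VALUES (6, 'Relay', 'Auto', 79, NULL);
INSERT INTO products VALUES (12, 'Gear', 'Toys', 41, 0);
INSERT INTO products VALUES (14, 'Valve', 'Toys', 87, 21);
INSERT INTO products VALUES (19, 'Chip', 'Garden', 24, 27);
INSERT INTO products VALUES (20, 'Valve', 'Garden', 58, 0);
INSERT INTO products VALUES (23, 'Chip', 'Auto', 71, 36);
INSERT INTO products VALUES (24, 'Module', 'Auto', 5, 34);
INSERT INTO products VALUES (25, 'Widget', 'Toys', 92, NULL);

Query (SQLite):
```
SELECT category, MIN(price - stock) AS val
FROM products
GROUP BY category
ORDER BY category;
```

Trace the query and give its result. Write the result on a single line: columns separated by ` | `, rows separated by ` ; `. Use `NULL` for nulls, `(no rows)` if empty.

Auto | -29 ; Garden | -3 ; Toys | 41

For each row compute price - stock.
Group by category; take MIN of the expression per group.
  Auto: ids {6, 23, 24} → MIN(price - stock)=-29
  Garden: ids {19, 20} → MIN(price - stock)=-3
  Toys: ids {12, 14, 25} → MIN(price - stock)=41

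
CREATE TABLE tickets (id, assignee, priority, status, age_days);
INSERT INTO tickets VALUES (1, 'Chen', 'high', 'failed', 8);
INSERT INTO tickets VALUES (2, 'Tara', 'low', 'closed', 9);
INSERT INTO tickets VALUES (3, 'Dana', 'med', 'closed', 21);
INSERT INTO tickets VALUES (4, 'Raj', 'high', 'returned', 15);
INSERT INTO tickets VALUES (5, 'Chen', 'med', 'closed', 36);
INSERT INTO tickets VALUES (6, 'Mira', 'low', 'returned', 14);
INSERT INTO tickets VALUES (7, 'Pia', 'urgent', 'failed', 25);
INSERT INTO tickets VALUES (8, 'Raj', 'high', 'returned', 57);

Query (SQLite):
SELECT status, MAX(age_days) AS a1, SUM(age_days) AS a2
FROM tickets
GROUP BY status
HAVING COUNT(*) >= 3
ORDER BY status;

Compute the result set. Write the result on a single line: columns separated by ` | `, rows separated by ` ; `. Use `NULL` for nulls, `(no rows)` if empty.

closed | 36 | 66 ; returned | 57 | 86

Group tickets by status.
Per group compute: MAX(age_days), SUM(age_days).
HAVING: drop groups with fewer than 3 rows.
  closed: ids {2, 3, 5} → MAX(age_days)=36, SUM(age_days)=66
  failed: ids {1, 7} → MAX(age_days)=25, SUM(age_days)=33
  returned: ids {4, 6, 8} → MAX(age_days)=57, SUM(age_days)=86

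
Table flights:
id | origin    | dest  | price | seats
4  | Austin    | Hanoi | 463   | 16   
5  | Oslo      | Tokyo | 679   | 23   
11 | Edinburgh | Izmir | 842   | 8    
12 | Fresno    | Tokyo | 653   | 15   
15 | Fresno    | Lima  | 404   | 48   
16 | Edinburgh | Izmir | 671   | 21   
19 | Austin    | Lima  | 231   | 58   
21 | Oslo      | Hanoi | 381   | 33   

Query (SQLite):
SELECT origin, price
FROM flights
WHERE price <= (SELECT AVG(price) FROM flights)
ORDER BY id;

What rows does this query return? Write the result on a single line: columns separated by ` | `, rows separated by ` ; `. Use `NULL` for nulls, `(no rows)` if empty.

Scalar subquery: AVG(price) over all flights rows = 540.5.
Keep rows where price <= that value.

Austin | 463 ; Fresno | 404 ; Austin | 231 ; Oslo | 381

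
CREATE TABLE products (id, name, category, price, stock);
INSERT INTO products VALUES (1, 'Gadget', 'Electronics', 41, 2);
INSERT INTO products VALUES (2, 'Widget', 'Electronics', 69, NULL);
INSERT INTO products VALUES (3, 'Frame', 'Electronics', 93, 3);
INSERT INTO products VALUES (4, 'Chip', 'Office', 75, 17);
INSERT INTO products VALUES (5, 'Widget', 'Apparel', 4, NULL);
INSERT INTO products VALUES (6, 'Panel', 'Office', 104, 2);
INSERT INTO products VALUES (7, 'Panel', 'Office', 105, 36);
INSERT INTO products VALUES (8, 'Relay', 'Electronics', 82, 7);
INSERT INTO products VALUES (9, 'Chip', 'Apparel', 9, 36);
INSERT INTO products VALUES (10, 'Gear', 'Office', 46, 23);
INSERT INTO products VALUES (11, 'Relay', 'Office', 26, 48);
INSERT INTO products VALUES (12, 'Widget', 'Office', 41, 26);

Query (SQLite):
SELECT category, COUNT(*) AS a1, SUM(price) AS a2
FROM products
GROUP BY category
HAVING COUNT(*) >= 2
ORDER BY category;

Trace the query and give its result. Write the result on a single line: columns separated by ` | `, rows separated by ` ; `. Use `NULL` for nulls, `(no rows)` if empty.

Apparel | 2 | 13 ; Electronics | 4 | 285 ; Office | 6 | 397

Group products by category.
Per group compute: COUNT(*), SUM(price).
HAVING: drop groups with fewer than 2 rows.
  Apparel: ids {5, 9} → COUNT(*)=2, SUM(price)=13
  Electronics: ids {1, 2, 3, 8} → COUNT(*)=4, SUM(price)=285
  Office: ids {4, 6, 7, 10, 11, 12} → COUNT(*)=6, SUM(price)=397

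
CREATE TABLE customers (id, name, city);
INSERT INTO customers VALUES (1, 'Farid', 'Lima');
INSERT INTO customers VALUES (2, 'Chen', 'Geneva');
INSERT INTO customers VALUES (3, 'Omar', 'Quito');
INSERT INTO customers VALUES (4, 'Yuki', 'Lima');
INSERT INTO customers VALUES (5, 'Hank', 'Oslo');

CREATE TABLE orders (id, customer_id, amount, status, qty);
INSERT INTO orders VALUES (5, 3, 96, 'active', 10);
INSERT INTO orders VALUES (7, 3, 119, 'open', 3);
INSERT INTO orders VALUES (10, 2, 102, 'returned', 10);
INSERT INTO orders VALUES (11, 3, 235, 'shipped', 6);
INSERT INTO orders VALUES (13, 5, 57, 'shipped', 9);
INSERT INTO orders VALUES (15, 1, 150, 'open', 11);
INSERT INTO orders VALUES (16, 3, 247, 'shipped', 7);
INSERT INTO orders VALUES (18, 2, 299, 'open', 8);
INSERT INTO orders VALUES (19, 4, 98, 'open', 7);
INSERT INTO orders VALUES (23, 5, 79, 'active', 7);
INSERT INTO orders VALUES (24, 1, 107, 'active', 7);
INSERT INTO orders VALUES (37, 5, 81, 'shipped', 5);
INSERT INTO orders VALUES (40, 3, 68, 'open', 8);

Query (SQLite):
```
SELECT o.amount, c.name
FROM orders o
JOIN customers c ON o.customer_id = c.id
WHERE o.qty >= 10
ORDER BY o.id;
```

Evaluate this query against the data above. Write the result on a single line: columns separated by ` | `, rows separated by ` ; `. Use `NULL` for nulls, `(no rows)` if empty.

Each orders row matches the customers row where customer_id = customers.id.
Then keep rows with o.qty >= 10.

96 | Omar ; 102 | Chen ; 150 | Farid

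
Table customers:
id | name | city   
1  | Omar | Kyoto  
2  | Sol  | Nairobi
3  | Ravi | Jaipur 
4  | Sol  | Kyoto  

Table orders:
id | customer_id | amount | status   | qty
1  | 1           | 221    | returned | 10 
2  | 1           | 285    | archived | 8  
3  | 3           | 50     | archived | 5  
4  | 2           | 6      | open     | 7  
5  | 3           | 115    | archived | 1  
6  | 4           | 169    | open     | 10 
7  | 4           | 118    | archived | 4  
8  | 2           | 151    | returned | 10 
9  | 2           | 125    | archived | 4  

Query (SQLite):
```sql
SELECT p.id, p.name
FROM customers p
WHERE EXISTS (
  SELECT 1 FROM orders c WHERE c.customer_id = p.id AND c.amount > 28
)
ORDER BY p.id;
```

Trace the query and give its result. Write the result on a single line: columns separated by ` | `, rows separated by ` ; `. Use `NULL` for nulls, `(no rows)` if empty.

For each customers row, check whether any orders with matching customer_id has amount > 28.
Keep rows where that is true.

1 | Omar ; 2 | Sol ; 3 | Ravi ; 4 | Sol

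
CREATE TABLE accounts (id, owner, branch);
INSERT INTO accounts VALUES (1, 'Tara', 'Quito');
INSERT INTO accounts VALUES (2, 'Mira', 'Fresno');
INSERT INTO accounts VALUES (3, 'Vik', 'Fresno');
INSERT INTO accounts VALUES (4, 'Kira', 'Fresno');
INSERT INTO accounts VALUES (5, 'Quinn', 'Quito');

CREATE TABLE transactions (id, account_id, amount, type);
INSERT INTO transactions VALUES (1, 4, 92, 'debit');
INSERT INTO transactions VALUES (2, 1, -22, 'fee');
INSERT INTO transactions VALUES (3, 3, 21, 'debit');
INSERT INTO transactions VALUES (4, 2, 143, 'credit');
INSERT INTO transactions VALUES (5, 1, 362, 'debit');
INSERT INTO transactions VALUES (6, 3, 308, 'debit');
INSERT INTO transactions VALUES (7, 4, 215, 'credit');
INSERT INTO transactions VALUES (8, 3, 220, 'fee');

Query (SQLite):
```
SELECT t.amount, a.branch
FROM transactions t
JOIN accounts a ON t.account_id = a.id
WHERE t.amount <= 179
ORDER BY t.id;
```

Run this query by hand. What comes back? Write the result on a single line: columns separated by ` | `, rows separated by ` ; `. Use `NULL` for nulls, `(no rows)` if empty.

Each transactions row matches the accounts row where account_id = accounts.id.
Then keep rows with t.amount <= 179.

92 | Fresno ; -22 | Quito ; 21 | Fresno ; 143 | Fresno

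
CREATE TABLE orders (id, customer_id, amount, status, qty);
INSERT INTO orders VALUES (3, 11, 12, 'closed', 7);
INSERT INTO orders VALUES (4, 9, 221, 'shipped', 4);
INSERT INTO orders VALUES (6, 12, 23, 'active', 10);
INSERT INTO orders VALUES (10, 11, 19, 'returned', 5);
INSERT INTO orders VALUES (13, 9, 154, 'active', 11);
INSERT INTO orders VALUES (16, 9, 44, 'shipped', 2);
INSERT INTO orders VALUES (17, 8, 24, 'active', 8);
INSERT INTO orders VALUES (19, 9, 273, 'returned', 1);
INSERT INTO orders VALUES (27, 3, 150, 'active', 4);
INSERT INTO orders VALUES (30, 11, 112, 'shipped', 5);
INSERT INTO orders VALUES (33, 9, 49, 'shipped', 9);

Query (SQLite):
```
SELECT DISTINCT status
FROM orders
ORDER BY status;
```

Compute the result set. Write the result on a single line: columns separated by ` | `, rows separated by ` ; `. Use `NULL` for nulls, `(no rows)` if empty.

active ; closed ; returned ; shipped

Collect distinct status values from orders.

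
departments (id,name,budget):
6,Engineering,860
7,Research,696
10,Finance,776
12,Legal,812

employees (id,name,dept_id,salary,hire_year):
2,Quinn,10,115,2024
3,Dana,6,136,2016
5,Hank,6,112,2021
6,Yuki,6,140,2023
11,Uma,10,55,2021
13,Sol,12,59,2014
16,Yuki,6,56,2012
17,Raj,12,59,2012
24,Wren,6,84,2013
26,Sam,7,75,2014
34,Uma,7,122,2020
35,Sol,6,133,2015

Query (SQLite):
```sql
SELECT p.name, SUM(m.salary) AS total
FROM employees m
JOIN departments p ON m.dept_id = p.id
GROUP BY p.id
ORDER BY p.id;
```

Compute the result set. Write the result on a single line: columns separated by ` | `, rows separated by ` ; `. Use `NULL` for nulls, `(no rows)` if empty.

Engineering | 661 ; Research | 197 ; Finance | 170 ; Legal | 118

Join each employees row to its departments via dept_id.
Group joined rows by departments.id; compute SUM(m.salary) per group.
  6: ids {3, 5, 6, 16, 24, 35} → SUM(m.salary)=661
  7: ids {26, 34} → SUM(m.salary)=197
  10: ids {2, 11} → SUM(m.salary)=170
  12: ids {13, 17} → SUM(m.salary)=118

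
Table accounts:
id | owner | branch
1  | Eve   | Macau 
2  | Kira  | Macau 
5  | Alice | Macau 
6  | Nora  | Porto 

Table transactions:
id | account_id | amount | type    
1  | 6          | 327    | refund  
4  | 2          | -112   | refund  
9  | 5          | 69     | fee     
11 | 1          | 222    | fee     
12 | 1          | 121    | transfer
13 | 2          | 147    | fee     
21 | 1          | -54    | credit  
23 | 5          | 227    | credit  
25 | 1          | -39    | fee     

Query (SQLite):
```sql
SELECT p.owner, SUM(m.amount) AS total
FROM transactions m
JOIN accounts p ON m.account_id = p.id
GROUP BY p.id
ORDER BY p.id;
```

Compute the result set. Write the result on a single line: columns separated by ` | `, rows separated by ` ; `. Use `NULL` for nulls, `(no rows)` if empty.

Join each transactions row to its accounts via account_id.
Group joined rows by accounts.id; compute SUM(m.amount) per group.
  1: ids {11, 12, 21, 25} → SUM(m.amount)=250
  2: ids {4, 13} → SUM(m.amount)=35
  5: ids {9, 23} → SUM(m.amount)=296
  6: ids {1} → SUM(m.amount)=327

Eve | 250 ; Kira | 35 ; Alice | 296 ; Nora | 327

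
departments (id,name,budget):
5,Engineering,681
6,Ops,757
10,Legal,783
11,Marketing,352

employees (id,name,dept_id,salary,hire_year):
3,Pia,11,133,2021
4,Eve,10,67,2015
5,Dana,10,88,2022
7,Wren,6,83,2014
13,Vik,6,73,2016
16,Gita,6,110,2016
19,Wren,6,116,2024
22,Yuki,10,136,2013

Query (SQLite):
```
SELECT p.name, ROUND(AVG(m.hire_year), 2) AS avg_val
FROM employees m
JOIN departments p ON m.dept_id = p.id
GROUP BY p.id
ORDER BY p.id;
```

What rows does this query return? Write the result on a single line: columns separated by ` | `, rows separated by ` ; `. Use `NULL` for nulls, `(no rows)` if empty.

Join each employees row to its departments via dept_id.
Group joined rows by departments.id; compute ROUND(AVG(m.hire_year), 2) per group.
  6: ids {7, 13, 16, 19} → ROUND(AVG(m.hire_year), 2)=2017.5
  10: ids {4, 5, 22} → ROUND(AVG(m.hire_year), 2)=2016.67
  11: ids {3} → ROUND(AVG(m.hire_year), 2)=2021

Ops | 2017.5 ; Legal | 2016.67 ; Marketing | 2021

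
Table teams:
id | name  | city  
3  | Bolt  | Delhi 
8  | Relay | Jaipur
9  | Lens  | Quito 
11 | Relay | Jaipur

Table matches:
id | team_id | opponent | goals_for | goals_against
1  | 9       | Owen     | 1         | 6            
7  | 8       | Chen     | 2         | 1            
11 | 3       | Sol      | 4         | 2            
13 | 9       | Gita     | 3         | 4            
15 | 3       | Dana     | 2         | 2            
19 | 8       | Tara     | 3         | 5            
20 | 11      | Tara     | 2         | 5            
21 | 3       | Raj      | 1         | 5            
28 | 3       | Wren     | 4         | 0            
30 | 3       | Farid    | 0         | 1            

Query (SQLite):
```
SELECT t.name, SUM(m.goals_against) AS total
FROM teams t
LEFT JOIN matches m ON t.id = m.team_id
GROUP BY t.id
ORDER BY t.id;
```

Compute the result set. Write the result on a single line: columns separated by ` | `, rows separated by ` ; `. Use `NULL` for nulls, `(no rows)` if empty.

Bolt | 10 ; Relay | 6 ; Lens | 10 ; Relay | 5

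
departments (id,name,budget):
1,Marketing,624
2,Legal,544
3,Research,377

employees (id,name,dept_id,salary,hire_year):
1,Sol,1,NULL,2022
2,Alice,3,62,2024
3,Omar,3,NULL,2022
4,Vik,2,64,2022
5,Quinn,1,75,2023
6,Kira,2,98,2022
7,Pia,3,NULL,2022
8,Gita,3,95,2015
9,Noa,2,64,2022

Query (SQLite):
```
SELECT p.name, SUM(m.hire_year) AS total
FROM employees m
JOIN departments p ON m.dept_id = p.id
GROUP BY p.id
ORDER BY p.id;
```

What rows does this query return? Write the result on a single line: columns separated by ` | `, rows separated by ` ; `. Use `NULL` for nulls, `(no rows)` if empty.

Marketing | 4045 ; Legal | 6066 ; Research | 8083

Join each employees row to its departments via dept_id.
Group joined rows by departments.id; compute SUM(m.hire_year) per group.
  1: ids {1, 5} → SUM(m.hire_year)=4045
  2: ids {4, 6, 9} → SUM(m.hire_year)=6066
  3: ids {2, 3, 7, 8} → SUM(m.hire_year)=8083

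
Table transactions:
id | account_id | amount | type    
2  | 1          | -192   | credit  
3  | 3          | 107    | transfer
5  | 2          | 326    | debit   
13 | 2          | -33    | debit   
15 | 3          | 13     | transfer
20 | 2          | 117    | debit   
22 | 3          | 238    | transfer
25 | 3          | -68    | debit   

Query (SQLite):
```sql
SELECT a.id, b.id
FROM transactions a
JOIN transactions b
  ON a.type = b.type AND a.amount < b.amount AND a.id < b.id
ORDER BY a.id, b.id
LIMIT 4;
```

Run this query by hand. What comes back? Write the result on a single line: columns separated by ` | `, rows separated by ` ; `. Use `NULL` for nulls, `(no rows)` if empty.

Pairs (a,b) with same type, a.amount < b.amount, a.id < b.id.
type groups: credit:{2} debit:{5,13,20,25} transfer:{3,15,22}
Ordered by (a.id, b.id); first 4.

3 | 22 ; 13 | 20 ; 15 | 22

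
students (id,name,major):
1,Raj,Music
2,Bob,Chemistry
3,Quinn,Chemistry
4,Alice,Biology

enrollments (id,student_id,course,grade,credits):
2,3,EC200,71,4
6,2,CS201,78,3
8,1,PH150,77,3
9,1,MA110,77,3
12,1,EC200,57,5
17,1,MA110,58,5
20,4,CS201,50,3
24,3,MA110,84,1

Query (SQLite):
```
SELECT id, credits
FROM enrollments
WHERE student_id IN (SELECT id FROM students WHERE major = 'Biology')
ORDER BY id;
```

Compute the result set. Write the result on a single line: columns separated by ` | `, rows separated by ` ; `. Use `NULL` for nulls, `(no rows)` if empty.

20 | 3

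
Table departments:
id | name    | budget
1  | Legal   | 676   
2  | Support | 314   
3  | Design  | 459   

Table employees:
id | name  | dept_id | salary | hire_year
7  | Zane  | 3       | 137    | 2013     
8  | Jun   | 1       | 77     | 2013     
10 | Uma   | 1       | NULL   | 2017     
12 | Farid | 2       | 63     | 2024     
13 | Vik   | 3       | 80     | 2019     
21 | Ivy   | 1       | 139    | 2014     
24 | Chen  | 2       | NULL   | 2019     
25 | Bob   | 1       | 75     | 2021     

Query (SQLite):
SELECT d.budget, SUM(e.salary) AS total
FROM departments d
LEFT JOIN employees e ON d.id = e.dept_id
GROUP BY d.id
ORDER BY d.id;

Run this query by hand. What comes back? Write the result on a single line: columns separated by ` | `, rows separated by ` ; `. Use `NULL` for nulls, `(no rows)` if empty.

LEFT JOIN keeps every departments row; unmatched ones get NULL for employees columns.
Group by departments.id and compute SUM(e.salary). SUM over an all-NULL group is NULL.
  1: ids {8, 10, 21, 25} → SUM(e.salary)=291
  2: ids {12, 24} → SUM(e.salary)=63
  3: ids {7, 13} → SUM(e.salary)=217

676 | 291 ; 314 | 63 ; 459 | 217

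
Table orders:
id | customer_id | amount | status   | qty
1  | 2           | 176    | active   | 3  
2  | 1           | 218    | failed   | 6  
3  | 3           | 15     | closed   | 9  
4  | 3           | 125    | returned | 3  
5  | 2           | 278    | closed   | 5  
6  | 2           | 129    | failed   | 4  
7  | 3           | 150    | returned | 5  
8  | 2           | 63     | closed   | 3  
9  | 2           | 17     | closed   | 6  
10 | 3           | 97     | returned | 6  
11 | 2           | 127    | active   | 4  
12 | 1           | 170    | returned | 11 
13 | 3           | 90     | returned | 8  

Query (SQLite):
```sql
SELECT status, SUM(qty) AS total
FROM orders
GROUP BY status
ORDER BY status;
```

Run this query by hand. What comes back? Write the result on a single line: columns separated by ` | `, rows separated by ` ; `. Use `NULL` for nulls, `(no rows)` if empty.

Partition orders by status; compute SUM(qty) within each group.
  active: ids {1, 11} → SUM(qty)=7
  closed: ids {3, 5, 8, 9} → SUM(qty)=23
  failed: ids {2, 6} → SUM(qty)=10
  returned: ids {4, 7, 10, 12, 13} → SUM(qty)=33

active | 7 ; closed | 23 ; failed | 10 ; returned | 33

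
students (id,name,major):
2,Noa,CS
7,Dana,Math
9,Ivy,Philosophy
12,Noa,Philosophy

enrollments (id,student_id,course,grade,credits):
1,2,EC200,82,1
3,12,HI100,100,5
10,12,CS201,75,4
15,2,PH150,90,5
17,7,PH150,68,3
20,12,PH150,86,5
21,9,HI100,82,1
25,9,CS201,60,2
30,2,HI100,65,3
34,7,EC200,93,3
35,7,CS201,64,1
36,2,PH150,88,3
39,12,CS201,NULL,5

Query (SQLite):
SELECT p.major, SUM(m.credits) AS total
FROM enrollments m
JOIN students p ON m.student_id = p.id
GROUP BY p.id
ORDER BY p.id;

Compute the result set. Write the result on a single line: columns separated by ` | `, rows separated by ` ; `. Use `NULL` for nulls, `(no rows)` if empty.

Join each enrollments row to its students via student_id.
Group joined rows by students.id; compute SUM(m.credits) per group.
  2: ids {1, 15, 30, 36} → SUM(m.credits)=12
  7: ids {17, 34, 35} → SUM(m.credits)=7
  9: ids {21, 25} → SUM(m.credits)=3
  12: ids {3, 10, 20, 39} → SUM(m.credits)=19

CS | 12 ; Math | 7 ; Philosophy | 3 ; Philosophy | 19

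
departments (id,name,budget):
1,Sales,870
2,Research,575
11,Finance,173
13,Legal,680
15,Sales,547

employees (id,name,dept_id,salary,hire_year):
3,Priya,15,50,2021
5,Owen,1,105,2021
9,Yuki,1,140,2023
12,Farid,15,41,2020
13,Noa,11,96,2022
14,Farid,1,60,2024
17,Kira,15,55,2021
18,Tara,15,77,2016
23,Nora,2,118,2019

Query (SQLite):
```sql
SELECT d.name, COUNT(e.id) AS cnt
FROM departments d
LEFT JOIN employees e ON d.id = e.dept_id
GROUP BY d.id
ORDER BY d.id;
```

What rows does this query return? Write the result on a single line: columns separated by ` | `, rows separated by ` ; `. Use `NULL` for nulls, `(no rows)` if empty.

Sales | 3 ; Research | 1 ; Finance | 1 ; Legal | 0 ; Sales | 4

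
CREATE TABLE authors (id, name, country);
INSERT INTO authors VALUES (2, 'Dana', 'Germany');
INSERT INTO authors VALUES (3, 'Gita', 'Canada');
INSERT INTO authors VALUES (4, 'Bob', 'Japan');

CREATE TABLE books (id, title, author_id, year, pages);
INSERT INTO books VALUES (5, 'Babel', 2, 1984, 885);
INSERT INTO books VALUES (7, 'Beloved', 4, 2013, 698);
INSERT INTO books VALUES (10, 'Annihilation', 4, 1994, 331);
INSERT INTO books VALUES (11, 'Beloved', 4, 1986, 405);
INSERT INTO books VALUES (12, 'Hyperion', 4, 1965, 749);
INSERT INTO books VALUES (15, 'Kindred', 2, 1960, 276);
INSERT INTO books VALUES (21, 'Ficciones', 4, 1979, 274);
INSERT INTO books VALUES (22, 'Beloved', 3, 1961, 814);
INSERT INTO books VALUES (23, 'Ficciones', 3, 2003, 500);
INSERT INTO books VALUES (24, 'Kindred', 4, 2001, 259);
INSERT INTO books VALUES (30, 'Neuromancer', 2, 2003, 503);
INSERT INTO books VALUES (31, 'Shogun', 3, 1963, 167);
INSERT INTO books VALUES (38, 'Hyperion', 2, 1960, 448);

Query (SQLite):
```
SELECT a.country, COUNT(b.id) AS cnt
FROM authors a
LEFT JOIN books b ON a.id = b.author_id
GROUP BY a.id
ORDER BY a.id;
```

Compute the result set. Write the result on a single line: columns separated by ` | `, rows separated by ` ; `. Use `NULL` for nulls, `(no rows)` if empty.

LEFT JOIN keeps every authors row; unmatched ones get NULL for books columns.
Group by authors.id and compute COUNT(b.id). COUNT(col) of an all-NULL group is 0.
  2: ids {5, 15, 30, 38} → COUNT(b.id)=4
  3: ids {22, 23, 31} → COUNT(b.id)=3
  4: ids {7, 10, 11, 12, 21, 24} → COUNT(b.id)=6

Germany | 4 ; Canada | 3 ; Japan | 6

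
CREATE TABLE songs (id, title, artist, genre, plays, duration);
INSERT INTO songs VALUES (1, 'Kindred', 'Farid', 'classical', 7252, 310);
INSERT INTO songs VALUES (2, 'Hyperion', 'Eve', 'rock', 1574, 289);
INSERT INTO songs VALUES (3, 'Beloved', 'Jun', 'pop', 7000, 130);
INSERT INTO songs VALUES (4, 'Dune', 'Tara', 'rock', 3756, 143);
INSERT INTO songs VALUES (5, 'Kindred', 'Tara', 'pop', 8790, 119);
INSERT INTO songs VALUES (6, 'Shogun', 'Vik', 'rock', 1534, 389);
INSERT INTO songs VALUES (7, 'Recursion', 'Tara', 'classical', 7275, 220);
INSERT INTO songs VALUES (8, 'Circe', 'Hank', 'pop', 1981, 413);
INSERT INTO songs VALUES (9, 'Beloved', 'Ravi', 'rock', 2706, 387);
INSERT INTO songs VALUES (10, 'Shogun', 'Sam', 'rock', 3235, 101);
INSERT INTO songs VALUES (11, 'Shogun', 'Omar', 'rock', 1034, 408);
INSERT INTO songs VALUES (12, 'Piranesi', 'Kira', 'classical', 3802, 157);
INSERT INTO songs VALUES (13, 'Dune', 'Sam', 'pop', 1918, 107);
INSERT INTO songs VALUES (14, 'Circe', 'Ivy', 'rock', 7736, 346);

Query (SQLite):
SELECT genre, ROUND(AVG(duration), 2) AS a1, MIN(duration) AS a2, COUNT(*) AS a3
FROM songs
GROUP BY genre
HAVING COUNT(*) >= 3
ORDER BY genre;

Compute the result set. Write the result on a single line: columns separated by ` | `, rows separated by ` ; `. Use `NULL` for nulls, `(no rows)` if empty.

classical | 229 | 157 | 3 ; pop | 192.25 | 107 | 4 ; rock | 294.71 | 101 | 7

Group songs by genre.
Per group compute: ROUND(AVG(duration), 2), MIN(duration), COUNT(*).
HAVING: drop groups with fewer than 3 rows.
  classical: ids {1, 7, 12} → ROUND(AVG(duration), 2)=229, MIN(duration)=157, COUNT(*)=3
  pop: ids {3, 5, 8, 13} → ROUND(AVG(duration), 2)=192.25, MIN(duration)=107, COUNT(*)=4
  rock: ids {2, 4, 6, 9, 10, 11, 14} → ROUND(AVG(duration), 2)=294.71, MIN(duration)=101, COUNT(*)=7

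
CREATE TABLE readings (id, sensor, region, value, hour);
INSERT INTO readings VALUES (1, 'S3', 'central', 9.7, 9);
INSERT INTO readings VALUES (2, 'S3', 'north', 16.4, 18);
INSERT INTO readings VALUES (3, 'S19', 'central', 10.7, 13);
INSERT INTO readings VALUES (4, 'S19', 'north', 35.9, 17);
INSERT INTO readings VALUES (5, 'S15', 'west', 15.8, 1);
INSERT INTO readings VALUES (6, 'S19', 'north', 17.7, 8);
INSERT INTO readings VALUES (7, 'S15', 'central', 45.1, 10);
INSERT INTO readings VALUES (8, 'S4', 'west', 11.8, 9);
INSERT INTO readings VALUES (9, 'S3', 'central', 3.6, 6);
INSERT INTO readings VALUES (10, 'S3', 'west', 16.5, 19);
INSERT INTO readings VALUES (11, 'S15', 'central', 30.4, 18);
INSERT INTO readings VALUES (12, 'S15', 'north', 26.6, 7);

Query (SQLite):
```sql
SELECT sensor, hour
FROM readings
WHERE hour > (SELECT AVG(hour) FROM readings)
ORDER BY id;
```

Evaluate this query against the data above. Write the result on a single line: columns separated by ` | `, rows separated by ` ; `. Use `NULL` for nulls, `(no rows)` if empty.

Scalar subquery: AVG(hour) over all readings rows = 11.25.
Keep rows where hour > that value.

S3 | 18 ; S19 | 13 ; S19 | 17 ; S3 | 19 ; S15 | 18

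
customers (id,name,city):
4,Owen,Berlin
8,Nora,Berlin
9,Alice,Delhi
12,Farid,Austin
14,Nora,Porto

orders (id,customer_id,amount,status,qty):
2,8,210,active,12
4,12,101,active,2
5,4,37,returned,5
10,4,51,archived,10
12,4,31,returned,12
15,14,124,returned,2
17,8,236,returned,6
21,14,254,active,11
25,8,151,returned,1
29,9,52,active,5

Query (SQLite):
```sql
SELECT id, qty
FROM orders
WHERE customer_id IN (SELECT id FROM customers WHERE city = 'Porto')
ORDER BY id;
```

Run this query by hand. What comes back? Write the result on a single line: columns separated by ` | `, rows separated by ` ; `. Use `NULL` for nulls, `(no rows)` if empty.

15 | 2 ; 21 | 11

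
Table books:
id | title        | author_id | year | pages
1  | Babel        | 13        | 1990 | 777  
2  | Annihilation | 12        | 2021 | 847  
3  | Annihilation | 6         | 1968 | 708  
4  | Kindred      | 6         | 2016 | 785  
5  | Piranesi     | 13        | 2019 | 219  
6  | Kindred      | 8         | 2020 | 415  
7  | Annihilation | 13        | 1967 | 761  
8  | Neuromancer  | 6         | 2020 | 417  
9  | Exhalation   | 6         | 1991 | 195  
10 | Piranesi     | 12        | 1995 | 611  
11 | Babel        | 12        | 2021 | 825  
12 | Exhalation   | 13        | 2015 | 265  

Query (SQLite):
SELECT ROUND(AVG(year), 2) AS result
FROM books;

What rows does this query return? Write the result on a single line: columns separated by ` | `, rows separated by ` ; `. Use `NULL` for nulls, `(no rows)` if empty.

All year values: [1990, 2021, 1968, 2016, 2019, 2020, 1967, 2020, 1991, 1995, 2021, 2015].
AVG = 24043 / 12 (rounded to 2 dp).

2003.58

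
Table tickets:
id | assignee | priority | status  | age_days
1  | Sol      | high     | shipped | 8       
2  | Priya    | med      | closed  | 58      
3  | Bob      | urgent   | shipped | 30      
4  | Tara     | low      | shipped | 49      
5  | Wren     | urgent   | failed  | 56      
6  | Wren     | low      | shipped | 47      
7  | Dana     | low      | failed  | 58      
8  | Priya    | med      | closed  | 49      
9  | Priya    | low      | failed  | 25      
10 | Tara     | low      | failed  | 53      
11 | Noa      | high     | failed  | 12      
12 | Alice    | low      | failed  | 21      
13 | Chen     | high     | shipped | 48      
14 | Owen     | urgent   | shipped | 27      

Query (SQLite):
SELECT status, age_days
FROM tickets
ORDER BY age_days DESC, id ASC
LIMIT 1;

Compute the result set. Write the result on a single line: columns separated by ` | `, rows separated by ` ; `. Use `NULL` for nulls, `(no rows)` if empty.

closed | 58

Sort by age_days desc, tiebreak id asc: (58, id=2), (58, id=7), (56, id=5), (53, id=10) …. Take first 1.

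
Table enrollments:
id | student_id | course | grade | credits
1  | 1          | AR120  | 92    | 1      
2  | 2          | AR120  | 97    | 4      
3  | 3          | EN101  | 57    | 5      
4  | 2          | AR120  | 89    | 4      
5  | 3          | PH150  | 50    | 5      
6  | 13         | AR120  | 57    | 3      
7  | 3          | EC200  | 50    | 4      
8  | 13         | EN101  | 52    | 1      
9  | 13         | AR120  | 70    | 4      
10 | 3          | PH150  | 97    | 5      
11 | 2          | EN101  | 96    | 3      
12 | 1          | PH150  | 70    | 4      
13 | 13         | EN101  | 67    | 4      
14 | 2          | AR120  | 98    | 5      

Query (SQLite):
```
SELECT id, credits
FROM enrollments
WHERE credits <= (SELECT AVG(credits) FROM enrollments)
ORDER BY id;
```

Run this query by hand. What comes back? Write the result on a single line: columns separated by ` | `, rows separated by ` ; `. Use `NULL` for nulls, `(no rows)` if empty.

Scalar subquery: AVG(credits) over all enrollments rows = 3.714286 (≈; comparison uses full precision).
Keep rows where credits <= that value.

1 | 1 ; 6 | 3 ; 8 | 1 ; 11 | 3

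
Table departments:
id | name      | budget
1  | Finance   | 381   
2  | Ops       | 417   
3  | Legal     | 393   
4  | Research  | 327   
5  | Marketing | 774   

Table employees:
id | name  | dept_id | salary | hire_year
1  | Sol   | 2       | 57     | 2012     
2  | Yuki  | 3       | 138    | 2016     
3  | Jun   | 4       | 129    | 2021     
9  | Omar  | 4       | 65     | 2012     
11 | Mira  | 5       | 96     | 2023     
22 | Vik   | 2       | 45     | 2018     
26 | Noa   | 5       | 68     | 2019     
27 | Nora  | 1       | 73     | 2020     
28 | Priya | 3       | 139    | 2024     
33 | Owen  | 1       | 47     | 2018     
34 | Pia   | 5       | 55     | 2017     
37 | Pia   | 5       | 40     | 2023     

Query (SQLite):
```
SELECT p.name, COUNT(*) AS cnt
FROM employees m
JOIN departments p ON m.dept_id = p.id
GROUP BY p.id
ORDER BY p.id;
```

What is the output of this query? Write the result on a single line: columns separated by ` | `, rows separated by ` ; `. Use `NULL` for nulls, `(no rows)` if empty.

Join each employees row to its departments via dept_id.
Group joined rows by departments.id; compute COUNT(*) per group.
  1: ids {27, 33} → COUNT(*)=2
  2: ids {1, 22} → COUNT(*)=2
  3: ids {2, 28} → COUNT(*)=2
  4: ids {3, 9} → COUNT(*)=2
  5: ids {11, 26, 34, 37} → COUNT(*)=4

Finance | 2 ; Ops | 2 ; Legal | 2 ; Research | 2 ; Marketing | 4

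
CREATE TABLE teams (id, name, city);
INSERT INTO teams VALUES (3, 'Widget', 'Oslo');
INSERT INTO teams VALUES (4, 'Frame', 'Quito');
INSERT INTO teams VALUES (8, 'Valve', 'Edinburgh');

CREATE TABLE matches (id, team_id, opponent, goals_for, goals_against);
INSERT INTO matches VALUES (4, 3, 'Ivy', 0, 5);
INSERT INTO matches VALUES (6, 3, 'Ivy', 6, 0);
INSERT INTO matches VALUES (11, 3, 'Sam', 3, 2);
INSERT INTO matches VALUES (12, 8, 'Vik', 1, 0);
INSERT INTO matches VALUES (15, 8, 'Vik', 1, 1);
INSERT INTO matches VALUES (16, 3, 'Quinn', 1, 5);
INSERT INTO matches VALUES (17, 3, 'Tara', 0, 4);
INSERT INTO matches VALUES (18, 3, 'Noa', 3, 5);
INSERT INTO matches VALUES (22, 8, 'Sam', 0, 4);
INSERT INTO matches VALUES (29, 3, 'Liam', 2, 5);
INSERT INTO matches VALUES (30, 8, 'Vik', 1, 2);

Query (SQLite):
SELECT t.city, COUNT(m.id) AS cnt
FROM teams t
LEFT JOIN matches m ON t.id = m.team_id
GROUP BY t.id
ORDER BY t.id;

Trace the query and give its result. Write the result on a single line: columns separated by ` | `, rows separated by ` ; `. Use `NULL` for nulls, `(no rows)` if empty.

Oslo | 7 ; Quito | 0 ; Edinburgh | 4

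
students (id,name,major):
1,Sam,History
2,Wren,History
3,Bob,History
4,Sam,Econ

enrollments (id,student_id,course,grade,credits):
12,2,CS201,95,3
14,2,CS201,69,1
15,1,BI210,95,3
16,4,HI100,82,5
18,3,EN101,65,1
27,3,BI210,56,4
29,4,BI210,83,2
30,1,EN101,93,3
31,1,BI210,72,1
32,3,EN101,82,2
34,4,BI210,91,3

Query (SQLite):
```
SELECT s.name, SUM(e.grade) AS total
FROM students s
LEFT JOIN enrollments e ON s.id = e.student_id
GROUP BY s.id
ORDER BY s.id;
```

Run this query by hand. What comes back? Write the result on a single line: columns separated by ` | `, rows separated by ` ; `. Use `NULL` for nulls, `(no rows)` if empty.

Sam | 260 ; Wren | 164 ; Bob | 203 ; Sam | 256

LEFT JOIN keeps every students row; unmatched ones get NULL for enrollments columns.
Group by students.id and compute SUM(e.grade). SUM over an all-NULL group is NULL.
  1: ids {15, 30, 31} → SUM(e.grade)=260
  2: ids {12, 14} → SUM(e.grade)=164
  3: ids {18, 27, 32} → SUM(e.grade)=203
  4: ids {16, 29, 34} → SUM(e.grade)=256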